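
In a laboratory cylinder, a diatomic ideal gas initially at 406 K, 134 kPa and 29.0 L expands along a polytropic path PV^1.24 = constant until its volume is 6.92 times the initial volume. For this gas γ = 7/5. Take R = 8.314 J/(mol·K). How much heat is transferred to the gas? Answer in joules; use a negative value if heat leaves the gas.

2410 J

n = P₁V₁/(RT₁) = 134×29.0/(8.314×406) = 1.15 mol.
Polytropic n=1.24: T₂ = T₁(V₁/V₂)^(n−1) = 406×(0.145)^0.24 = 255 K; P₂ = P₁(V₁/V₂)^n = 12.2 kPa.
W = (P₁V₁−P₂V₂)/(n−1) = (134×29.0−12.2×201)/0.24 = 6010 J.
ΔU = nCvΔT = 1.15×20.8×(255−406) = -3610 J.
Q = ΔU + W = 2410 J.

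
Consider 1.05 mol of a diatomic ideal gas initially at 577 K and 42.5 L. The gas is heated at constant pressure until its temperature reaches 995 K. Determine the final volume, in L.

73.3 L

P₁ = nRT₁/V₁ = 1.05×8.314×577/42.5 = 119 kPa.
Isobaric: P stays 119 kPa; V/T = const ⇒ T₂ = 995 K, V₂ = 73.3 L.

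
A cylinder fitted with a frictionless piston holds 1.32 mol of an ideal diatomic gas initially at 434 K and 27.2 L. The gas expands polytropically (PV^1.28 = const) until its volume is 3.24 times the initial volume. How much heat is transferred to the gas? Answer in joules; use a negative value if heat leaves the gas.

P₁ = nRT₁/V₁ = 1.32×8.314×434/27.2 = 175 kPa.
Polytropic n=1.28: T₂ = T₁(V₁/V₂)^(n−1) = 434×(0.309)^0.28 = 312 K; P₂ = P₁(V₁/V₂)^n = 38.9 kPa.
W = (P₁V₁−P₂V₂)/(n−1) = (175×27.2−38.9×88.1)/0.28 = 4770 J.
ΔU = nCvΔT = 1.32×20.8×(312−434) = -3340 J.
Q = ΔU + W = 1430 J.

1430 J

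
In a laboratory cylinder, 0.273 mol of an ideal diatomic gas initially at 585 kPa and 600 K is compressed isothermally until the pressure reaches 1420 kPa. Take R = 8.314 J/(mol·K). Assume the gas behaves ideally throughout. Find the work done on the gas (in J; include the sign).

1210 J

V₁ = nRT₁/P₁ = 0.273×8.314×600/585 = 2.33 L.
Isothermal: T stays 600 K; PV = const ⇒ V₂ = 0.959 L, P₂ = 1420 kPa.
W = nRT ln(V₂/V₁) = 0.273×8.314×600×ln(0.412) = -1210 J.
Work done on the gas = −W_by = 1210 J.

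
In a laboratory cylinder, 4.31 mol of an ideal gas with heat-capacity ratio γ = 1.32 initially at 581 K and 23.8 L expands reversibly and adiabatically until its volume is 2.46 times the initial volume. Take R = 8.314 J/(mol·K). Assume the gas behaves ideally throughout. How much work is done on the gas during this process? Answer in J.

-16300 J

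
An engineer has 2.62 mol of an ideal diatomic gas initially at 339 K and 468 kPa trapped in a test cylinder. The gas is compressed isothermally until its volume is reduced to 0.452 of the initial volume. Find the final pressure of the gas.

1040 kPa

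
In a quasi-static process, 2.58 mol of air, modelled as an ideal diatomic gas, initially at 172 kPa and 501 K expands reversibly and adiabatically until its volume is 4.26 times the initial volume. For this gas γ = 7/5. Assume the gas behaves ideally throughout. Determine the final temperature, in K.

V₁ = nRT₁/P₁ = 2.58×8.314×501/172 = 62.5 L.
Adiabatic: TV^(γ−1) = const ⇒ T₂ = 501×(0.235)^0.400 = 281 K; PV^γ = const ⇒ P₂ = 22.6 kPa.

281 K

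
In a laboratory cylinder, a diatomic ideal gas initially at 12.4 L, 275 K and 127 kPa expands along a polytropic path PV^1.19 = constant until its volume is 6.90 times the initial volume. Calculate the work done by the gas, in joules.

n = P₁V₁/(RT₁) = 127×12.4/(8.314×275) = 0.689 mol.
Polytropic n=1.19: T₂ = T₁(V₁/V₂)^(n−1) = 275×(0.145)^0.19 = 191 K; P₂ = P₁(V₁/V₂)^n = 12.8 kPa.
W = (P₁V₁−P₂V₂)/(n−1) = (127×12.4−12.8×85.6)/0.19 = 2550 J.

2550 J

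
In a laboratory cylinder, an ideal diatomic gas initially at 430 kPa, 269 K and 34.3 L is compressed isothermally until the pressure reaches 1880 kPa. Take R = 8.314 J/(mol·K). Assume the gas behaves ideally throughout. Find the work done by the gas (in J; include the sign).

-21800 J

n = P₁V₁/(RT₁) = 430×34.3/(8.314×269) = 6.59 mol.
Isothermal: T stays 269 K; PV = const ⇒ V₂ = 7.85 L, P₂ = 1880 kPa.
W = nRT ln(V₂/V₁) = 6.59×8.314×269×ln(0.229) = -21800 J.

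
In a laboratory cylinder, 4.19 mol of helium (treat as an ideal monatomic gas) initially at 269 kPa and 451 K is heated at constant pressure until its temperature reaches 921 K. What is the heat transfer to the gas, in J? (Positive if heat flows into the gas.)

V₁ = nRT₁/P₁ = 4.19×8.314×451/269 = 58.4 L.
Isobaric: P stays 269 kPa; V/T = const ⇒ T₂ = 921 K, V₂ = 119 L.
W = PΔV = 269×(119−58.4) kPa·L = 16400 J.
ΔU = nCvΔT = 4.19×12.5×(921−451) = 24600 J.
Q = ΔU + W = nCpΔT = 40900 J.

40900 J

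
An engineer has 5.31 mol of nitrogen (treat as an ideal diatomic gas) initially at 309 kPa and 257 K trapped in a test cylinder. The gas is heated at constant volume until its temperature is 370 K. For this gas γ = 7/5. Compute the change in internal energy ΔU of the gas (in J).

V₁ = nRT₁/P₁ = 5.31×8.314×257/309 = 36.7 L.
Isochoric: V stays 36.7 L; P/T = const ⇒ T₂ = 370 K, P₂ = 445 kPa.
For an ideal gas ΔU = nCvΔT with Cv = (5/2)R = 20.8 J/(mol·K).
ΔU = 5.31×20.8×(370−257) = 12500 J.

12500 J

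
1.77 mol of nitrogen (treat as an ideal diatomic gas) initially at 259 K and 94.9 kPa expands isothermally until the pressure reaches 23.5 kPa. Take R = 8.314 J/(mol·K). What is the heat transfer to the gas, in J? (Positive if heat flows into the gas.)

5320 J

V₁ = nRT₁/P₁ = 1.77×8.314×259/94.9 = 40.2 L.
Isothermal: T stays 259 K; PV = const ⇒ V₂ = 162 L, P₂ = 23.5 kPa.
ΔU = 0 (ideal gas, T constant).
W = nRT ln(V₂/V₁) = 1.77×8.314×259×ln(4.04) = 5320 J.
Q = ΔU + W = 5320 J.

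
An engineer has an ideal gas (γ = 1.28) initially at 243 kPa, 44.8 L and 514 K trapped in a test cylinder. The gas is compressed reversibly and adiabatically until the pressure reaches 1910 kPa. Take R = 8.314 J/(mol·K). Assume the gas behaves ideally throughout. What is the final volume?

8.95 L

Adiabatic: T₂/T₁ = (P₂/P₁)^((γ−1)/γ) ⇒ T₂ = 514×(7.86)^0.219 = 807 K; V₂ = 8.95 L.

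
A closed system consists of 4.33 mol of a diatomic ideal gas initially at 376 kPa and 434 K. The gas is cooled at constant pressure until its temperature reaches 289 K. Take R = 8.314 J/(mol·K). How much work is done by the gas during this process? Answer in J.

V₁ = nRT₁/P₁ = 4.33×8.314×434/376 = 41.6 L.
Isobaric: P stays 376 kPa; V/T = const ⇒ T₂ = 289 K, V₂ = 27.7 L.
W = PΔV = 376×(27.7−41.6) kPa·L = -5220 J.

-5220 J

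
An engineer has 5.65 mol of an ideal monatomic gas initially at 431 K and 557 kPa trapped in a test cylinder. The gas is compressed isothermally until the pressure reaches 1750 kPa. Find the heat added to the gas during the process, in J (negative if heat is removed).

V₁ = nRT₁/P₁ = 5.65×8.314×431/557 = 36.3 L.
Isothermal: T stays 431 K; PV = const ⇒ V₂ = 11.6 L, P₂ = 1750 kPa.
ΔU = 0 (ideal gas, T constant).
W = nRT ln(V₂/V₁) = 5.65×8.314×431×ln(0.318) = -23200 J.
Q = ΔU + W = -23200 J.

-23200 J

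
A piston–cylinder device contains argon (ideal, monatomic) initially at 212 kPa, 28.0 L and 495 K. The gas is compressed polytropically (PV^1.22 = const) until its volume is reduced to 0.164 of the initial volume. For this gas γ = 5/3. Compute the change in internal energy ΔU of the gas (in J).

n = P₁V₁/(RT₁) = 212×28.0/(8.314×495) = 1.44 mol.
Polytropic n=1.22: T₂ = T₁(V₁/V₂)^(n−1) = 495×(6.10)^0.22 = 737 K; P₂ = P₁(V₁/V₂)^n = 1920 kPa.
For an ideal gas ΔU = nCvΔT with Cv = (3/2)R = 12.5 J/(mol·K).
ΔU = 1.44×12.5×(737−495) = 4350 J.

4350 J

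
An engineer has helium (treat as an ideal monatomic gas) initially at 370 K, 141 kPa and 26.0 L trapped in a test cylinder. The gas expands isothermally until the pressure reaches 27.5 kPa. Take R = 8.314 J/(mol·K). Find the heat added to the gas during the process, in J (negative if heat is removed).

n = P₁V₁/(RT₁) = 141×26.0/(8.314×370) = 1.19 mol.
Isothermal: T stays 370 K; PV = const ⇒ V₂ = 133 L, P₂ = 27.5 kPa.
ΔU = 0 (ideal gas, T constant).
W = nRT ln(V₂/V₁) = 1.19×8.314×370×ln(5.13) = 5990 J.
Q = ΔU + W = 5990 J.

5990 J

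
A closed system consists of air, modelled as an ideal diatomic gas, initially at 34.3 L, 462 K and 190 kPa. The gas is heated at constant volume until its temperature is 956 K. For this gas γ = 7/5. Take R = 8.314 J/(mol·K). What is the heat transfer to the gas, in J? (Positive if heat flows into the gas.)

17400 J

n = P₁V₁/(RT₁) = 190×34.3/(8.314×462) = 1.70 mol.
Isochoric: V stays 34.3 L; P/T = const ⇒ T₂ = 956 K, P₂ = 393 kPa.
W = 0 (no volume change).
ΔU = nCvΔT = 1.70×20.8×(956−462) = 17400 J.
Q = ΔU = 17400 J.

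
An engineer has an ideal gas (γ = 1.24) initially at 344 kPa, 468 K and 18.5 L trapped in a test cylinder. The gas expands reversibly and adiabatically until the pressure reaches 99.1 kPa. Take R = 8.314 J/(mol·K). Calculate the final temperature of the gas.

368 K

Adiabatic: T₂/T₁ = (P₂/P₁)^((γ−1)/γ) ⇒ T₂ = 468×(0.288)^0.194 = 368 K; V₂ = 50.5 L.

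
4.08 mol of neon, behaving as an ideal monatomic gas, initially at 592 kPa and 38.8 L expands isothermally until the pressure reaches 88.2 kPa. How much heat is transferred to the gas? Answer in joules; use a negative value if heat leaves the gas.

43700 J

T₁ = P₁V₁/(nR) = 592×38.8/(4.08×8.314) = 677 K.
Isothermal: T stays 677 K; PV = const ⇒ V₂ = 260 L, P₂ = 88.2 kPa.
ΔU = 0 (ideal gas, T constant).
W = nRT ln(V₂/V₁) = 4.08×8.314×677×ln(6.71) = 43700 J.
Q = ΔU + W = 43700 J.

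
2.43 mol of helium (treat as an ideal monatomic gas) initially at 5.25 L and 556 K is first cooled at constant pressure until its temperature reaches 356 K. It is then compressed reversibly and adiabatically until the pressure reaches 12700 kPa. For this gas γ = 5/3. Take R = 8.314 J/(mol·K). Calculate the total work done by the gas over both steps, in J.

P₁ = nRT₁/V₁ = 2.43×8.314×556/5.25 = 2140 kPa.
Step 1 — Isobaric: P stays 2140 kPa; V/T = const ⇒ T₂ = 356 K, V₂ = 3.36 L.
W = PΔV = 2140×(3.36−5.25) kPa·L = -4040 J.
ΔU = nCvΔT = 2.43×12.5×(356−556) = -6060 J.
Q = ΔU + W = nCpΔT = -10100 J.
State after step 1: P = 2140 kPa, V = 3.36 L, T = 356 K.
Step 2 — Adiabatic: T₂/T₁ = (P₂/P₁)^((γ−1)/γ) ⇒ T₂ = 356×(5.94)^0.400 = 726 K; V₂ = 1.15 L.
ΔU = nCvΔT = 2.43×12.5×(726−356) = 11200 J.
Q = 0 for an adiabatic process, so W = −ΔU = -11200 J.
Net over both steps: W = -15200 J, Q = -10100 J, ΔU = 5150 J.

-15200 J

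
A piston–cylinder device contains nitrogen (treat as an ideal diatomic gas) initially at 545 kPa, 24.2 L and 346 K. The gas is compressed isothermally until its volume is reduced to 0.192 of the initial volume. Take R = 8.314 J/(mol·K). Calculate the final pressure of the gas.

Isothermal: T stays 346 K; PV = const ⇒ V₂ = 4.65 L, P₂ = 2840 kPa.

2840 kPa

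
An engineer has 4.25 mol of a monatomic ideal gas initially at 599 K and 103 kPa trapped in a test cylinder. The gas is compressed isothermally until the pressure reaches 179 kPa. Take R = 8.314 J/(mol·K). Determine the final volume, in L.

V₁ = nRT₁/P₁ = 4.25×8.314×599/103 = 205 L.
Isothermal: T stays 599 K; PV = const ⇒ V₂ = 118 L, P₂ = 179 kPa.

118 L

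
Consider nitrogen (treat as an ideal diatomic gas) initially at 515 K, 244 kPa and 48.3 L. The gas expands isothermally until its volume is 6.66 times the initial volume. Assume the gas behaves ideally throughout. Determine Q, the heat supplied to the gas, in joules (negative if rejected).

22300 J

n = P₁V₁/(RT₁) = 244×48.3/(8.314×515) = 2.75 mol.
Isothermal: T stays 515 K; PV = const ⇒ V₂ = 322 L, P₂ = 36.6 kPa.
ΔU = 0 (ideal gas, T constant).
W = nRT ln(V₂/V₁) = 2.75×8.314×515×ln(6.66) = 22300 J.
Q = ΔU + W = 22300 J.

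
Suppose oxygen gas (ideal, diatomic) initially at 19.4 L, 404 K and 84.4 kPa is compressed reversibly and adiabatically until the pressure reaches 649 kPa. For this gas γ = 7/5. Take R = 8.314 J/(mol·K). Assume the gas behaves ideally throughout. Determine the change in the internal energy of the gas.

n = P₁V₁/(RT₁) = 84.4×19.4/(8.314×404) = 0.487 mol.
Adiabatic: T₂/T₁ = (P₂/P₁)^((γ−1)/γ) ⇒ T₂ = 404×(7.69)^0.286 = 724 K; V₂ = 4.52 L.
For an ideal gas ΔU = nCvΔT with Cv = (5/2)R = 20.8 J/(mol·K).
ΔU = 0.487×20.8×(724−404) = 3240 J.

3240 J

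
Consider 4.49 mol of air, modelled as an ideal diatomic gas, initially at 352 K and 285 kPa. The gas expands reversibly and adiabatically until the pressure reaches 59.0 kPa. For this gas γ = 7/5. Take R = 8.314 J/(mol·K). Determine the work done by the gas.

V₁ = nRT₁/P₁ = 4.49×8.314×352/285 = 46.1 L.
Adiabatic: T₂/T₁ = (P₂/P₁)^((γ−1)/γ) ⇒ T₂ = 352×(0.207)^0.286 = 224 K; V₂ = 142 L.
ΔU = nCvΔT = 4.49×20.8×(224−352) = -11900 J.
Q = 0 for an adiabatic process, so W = −ΔU = 11900 J.

11900 J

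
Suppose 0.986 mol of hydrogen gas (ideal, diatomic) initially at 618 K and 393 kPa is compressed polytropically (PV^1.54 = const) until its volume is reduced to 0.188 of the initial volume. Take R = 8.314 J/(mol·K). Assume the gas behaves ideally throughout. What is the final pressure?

V₁ = nRT₁/P₁ = 0.986×8.314×618/393 = 12.9 L.
Polytropic n=1.54: T₂ = T₁(V₁/V₂)^(n−1) = 618×(5.32)^0.54 = 1520 K; P₂ = P₁(V₁/V₂)^n = 5150 kPa.

5150 kPa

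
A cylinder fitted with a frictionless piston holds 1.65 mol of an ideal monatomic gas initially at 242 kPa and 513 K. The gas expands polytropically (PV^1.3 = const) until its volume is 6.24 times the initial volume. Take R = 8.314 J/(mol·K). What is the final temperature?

296 K

V₁ = nRT₁/P₁ = 1.65×8.314×513/242 = 29.1 L.
Polytropic n=1.3: T₂ = T₁(V₁/V₂)^(n−1) = 513×(0.160)^0.30 = 296 K; P₂ = P₁(V₁/V₂)^n = 22.4 kPa.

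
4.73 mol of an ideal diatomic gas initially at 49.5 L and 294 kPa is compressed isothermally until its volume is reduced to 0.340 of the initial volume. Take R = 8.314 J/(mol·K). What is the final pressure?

T₁ = P₁V₁/(nR) = 294×49.5/(4.73×8.314) = 370 K.
Isothermal: T stays 370 K; PV = const ⇒ V₂ = 16.8 L, P₂ = 865 kPa.

865 kPa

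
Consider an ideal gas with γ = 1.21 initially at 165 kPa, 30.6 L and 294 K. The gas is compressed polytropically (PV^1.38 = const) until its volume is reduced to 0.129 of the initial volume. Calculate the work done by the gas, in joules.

n = P₁V₁/(RT₁) = 165×30.6/(8.314×294) = 2.07 mol.
Polytropic n=1.38: T₂ = T₁(V₁/V₂)^(n−1) = 294×(7.75)^0.38 = 640 K; P₂ = P₁(V₁/V₂)^n = 2790 kPa.
W = (P₁V₁−P₂V₂)/(n−1) = (165×30.6−2790×3.95)/0.38 = -15600 J.

-15600 J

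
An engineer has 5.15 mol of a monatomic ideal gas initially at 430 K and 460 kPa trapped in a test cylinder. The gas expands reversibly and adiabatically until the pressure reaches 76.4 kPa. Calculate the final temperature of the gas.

210 K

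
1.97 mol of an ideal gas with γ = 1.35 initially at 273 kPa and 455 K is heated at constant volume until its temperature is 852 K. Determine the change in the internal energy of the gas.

18600 J

V₁ = nRT₁/P₁ = 1.97×8.314×455/273 = 27.3 L.
Isochoric: V stays 27.3 L; P/T = const ⇒ T₂ = 852 K, P₂ = 511 kPa.
For an ideal gas ΔU = nCvΔT with Cv = R/(γ−1) = 23.8 J/(mol·K).
ΔU = 1.97×23.8×(852−455) = 18600 J.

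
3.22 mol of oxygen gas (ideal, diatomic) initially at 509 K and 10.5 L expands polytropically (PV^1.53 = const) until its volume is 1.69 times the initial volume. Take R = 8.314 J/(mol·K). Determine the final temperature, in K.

P₁ = nRT₁/V₁ = 3.22×8.314×509/10.5 = 1300 kPa.
Polytropic n=1.53: T₂ = T₁(V₁/V₂)^(n−1) = 509×(0.592)^0.53 = 385 K; P₂ = P₁(V₁/V₂)^n = 581 kPa.

385 K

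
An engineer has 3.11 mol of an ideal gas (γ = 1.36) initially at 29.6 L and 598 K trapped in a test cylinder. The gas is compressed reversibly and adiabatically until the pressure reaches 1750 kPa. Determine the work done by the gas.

P₁ = nRT₁/V₁ = 3.11×8.314×598/29.6 = 522 kPa.
Adiabatic: T₂/T₁ = (P₂/P₁)^((γ−1)/γ) ⇒ T₂ = 598×(3.35)^0.265 = 824 K; V₂ = 12.2 L.
ΔU = nCvΔT = 3.11×23.1×(824−598) = 16200 J.
Q = 0 for an adiabatic process, so W = −ΔU = -16200 J.

-16200 J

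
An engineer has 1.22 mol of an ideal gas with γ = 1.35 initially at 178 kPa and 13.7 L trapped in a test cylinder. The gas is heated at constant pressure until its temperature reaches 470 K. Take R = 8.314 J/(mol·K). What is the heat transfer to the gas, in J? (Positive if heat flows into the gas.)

8980 J

T₁ = P₁V₁/(nR) = 178×13.7/(1.22×8.314) = 240 K.
Isobaric: P stays 178 kPa; V/T = const ⇒ T₂ = 470 K, V₂ = 26.8 L.
W = PΔV = 178×(26.8−13.7) kPa·L = 2330 J.
ΔU = nCvΔT = 1.22×23.8×(470−240) = 6650 J.
Q = ΔU + W = nCpΔT = 8980 J.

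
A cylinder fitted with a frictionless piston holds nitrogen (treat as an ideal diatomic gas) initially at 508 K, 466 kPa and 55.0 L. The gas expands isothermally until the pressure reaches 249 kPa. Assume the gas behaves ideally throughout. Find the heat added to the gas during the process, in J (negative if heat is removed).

16100 J

n = P₁V₁/(RT₁) = 466×55.0/(8.314×508) = 6.07 mol.
Isothermal: T stays 508 K; PV = const ⇒ V₂ = 103 L, P₂ = 249 kPa.
ΔU = 0 (ideal gas, T constant).
W = nRT ln(V₂/V₁) = 6.07×8.314×508×ln(1.87) = 16100 J.
Q = ΔU + W = 16100 J.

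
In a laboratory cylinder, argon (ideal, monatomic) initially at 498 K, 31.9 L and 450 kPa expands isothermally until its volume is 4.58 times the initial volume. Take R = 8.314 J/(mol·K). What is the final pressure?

98.3 kPa

Isothermal: T stays 498 K; PV = const ⇒ V₂ = 146 L, P₂ = 98.3 kPa.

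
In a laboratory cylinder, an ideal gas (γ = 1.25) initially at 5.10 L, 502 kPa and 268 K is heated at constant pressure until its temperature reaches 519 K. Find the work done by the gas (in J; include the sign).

n = P₁V₁/(RT₁) = 502×5.10/(8.314×268) = 1.15 mol.
Isobaric: P stays 502 kPa; V/T = const ⇒ T₂ = 519 K, V₂ = 9.88 L.
W = PΔV = 502×(9.88−5.10) kPa·L = 2400 J.

2400 J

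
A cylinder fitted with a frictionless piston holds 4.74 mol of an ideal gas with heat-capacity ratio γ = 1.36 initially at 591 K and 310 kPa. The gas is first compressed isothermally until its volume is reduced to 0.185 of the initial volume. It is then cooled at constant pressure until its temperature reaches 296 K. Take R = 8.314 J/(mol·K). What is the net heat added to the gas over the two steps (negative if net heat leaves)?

-83200 J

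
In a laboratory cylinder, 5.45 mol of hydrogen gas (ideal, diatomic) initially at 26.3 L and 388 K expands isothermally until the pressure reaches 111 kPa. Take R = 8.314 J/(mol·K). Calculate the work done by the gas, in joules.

P₁ = nRT₁/V₁ = 5.45×8.314×388/26.3 = 668 kPa.
Isothermal: T stays 388 K; PV = const ⇒ V₂ = 158 L, P₂ = 111 kPa.
W = nRT ln(V₂/V₁) = 5.45×8.314×388×ln(6.02) = 31600 J.

31600 J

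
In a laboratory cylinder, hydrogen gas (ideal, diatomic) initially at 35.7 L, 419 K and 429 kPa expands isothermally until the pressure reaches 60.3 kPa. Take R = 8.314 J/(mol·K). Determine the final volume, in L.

254 L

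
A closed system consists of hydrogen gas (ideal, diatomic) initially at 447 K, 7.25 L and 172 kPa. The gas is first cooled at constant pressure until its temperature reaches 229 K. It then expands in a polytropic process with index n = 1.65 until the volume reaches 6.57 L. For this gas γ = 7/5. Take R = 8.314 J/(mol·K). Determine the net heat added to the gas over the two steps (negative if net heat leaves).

-2320 J

n = P₁V₁/(RT₁) = 172×7.25/(8.314×447) = 0.336 mol.
Step 1 — Isobaric: P stays 172 kPa; V/T = const ⇒ T₂ = 229 K, V₂ = 3.71 L.
W = PΔV = 172×(3.71−7.25) kPa·L = -608 J.
ΔU = nCvΔT = 0.336×20.8×(229−447) = -1520 J.
Q = ΔU + W = nCpΔT = -2130 J.
State after step 1: P = 172 kPa, V = 3.71 L, T = 229 K.
Step 2 — Polytropic n=1.65: T₂ = T₁(V₁/V₂)^(n−1) = 229×(0.565)^0.65 = 158 K; P₂ = P₁(V₁/V₂)^n = 67.1 kPa.
W = (P₁V₁−P₂V₂)/(n−1) = (172×3.71−67.1×6.57)/0.65 = 304 J.
ΔU = nCvΔT = 0.336×20.8×(158−229) = -495 J.
Q = ΔU + W = -190 J.
Net over both steps: W = -304 J, Q = -2320 J, ΔU = -2020 J.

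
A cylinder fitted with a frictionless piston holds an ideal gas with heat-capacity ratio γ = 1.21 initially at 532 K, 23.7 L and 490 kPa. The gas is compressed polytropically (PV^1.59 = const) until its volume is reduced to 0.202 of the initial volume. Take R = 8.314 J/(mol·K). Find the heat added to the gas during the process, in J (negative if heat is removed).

55900 J

n = P₁V₁/(RT₁) = 490×23.7/(8.314×532) = 2.63 mol.
Polytropic n=1.59: T₂ = T₁(V₁/V₂)^(n−1) = 532×(4.95)^0.59 = 1370 K; P₂ = P₁(V₁/V₂)^n = 6230 kPa.
W = (P₁V₁−P₂V₂)/(n−1) = (490×23.7−6230×4.79)/0.59 = -30900 J.
ΔU = nCvΔT = 2.63×39.6×(1370−532) = 86800 J.
Q = ΔU + W = 55900 J.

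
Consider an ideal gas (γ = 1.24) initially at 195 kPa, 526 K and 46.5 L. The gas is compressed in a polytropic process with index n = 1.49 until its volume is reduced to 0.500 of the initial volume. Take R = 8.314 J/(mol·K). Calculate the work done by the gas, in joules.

-7480 J

n = P₁V₁/(RT₁) = 195×46.5/(8.314×526) = 2.07 mol.
Polytropic n=1.49: T₂ = T₁(V₁/V₂)^(n−1) = 526×(2.00)^0.49 = 739 K; P₂ = P₁(V₁/V₂)^n = 548 kPa.
W = (P₁V₁−P₂V₂)/(n−1) = (195×46.5−548×23.2)/0.49 = -7480 J.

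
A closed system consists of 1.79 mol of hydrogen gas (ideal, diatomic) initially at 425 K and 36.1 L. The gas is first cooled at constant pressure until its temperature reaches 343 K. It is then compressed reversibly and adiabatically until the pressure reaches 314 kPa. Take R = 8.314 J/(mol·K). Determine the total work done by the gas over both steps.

-3540 J

P₁ = nRT₁/V₁ = 1.79×8.314×425/36.1 = 175 kPa.
Step 1 — Isobaric: P stays 175 kPa; V/T = const ⇒ T₂ = 343 K, V₂ = 29.1 L.
W = PΔV = 175×(29.1−36.1) kPa·L = -1220 J.
ΔU = nCvΔT = 1.79×20.8×(343−425) = -3050 J.
Q = ΔU + W = nCpΔT = -4270 J.
State after step 1: P = 175 kPa, V = 29.1 L, T = 343 K.
Step 2 — Adiabatic: T₂/T₁ = (P₂/P₁)^((γ−1)/γ) ⇒ T₂ = 343×(1.79)^0.286 = 405 K; V₂ = 19.2 L.
ΔU = nCvΔT = 1.79×20.8×(405−343) = 2310 J.
Q = 0 for an adiabatic process, so W = −ΔU = -2310 J.
Net over both steps: W = -3540 J, Q = -4270 J, ΔU = -736 J.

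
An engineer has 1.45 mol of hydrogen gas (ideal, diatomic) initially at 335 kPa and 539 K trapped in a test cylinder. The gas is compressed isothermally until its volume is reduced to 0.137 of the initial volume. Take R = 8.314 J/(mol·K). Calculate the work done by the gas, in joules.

-12900 J

V₁ = nRT₁/P₁ = 1.45×8.314×539/335 = 19.4 L.
Isothermal: T stays 539 K; PV = const ⇒ V₂ = 2.66 L, P₂ = 2450 kPa.
W = nRT ln(V₂/V₁) = 1.45×8.314×539×ln(0.137) = -12900 J.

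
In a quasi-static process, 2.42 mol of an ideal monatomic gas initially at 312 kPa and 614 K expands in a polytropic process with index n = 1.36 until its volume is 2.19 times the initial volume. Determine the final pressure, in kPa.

107 kPa

V₁ = nRT₁/P₁ = 2.42×8.314×614/312 = 39.6 L.
Polytropic n=1.36: T₂ = T₁(V₁/V₂)^(n−1) = 614×(0.457)^0.36 = 463 K; P₂ = P₁(V₁/V₂)^n = 107 kPa.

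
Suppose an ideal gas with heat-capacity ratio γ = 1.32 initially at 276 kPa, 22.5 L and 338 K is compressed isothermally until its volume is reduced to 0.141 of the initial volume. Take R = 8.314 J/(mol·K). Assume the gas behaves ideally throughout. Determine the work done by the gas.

n = P₁V₁/(RT₁) = 276×22.5/(8.314×338) = 2.21 mol.
Isothermal: T stays 338 K; PV = const ⇒ V₂ = 3.17 L, P₂ = 1960 kPa.
W = nRT ln(V₂/V₁) = 2.21×8.314×338×ln(0.141) = -12200 J.

-12200 J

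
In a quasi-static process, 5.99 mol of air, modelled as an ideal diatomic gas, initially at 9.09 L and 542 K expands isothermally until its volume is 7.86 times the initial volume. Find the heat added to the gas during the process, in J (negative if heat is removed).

55700 J

P₁ = nRT₁/V₁ = 5.99×8.314×542/9.09 = 2970 kPa.
Isothermal: T stays 542 K; PV = const ⇒ V₂ = 71.4 L, P₂ = 378 kPa.
ΔU = 0 (ideal gas, T constant).
W = nRT ln(V₂/V₁) = 5.99×8.314×542×ln(7.86) = 55700 J.
Q = ΔU + W = 55700 J.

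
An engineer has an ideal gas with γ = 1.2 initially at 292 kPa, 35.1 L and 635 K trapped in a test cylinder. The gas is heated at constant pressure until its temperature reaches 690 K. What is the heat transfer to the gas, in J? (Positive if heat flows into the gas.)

n = P₁V₁/(RT₁) = 292×35.1/(8.314×635) = 1.94 mol.
Isobaric: P stays 292 kPa; V/T = const ⇒ T₂ = 690 K, V₂ = 38.1 L.
W = PΔV = 292×(38.1−35.1) kPa·L = 888 J.
ΔU = nCvΔT = 1.94×41.6×(690−635) = 4440 J.
Q = ΔU + W = nCpΔT = 5330 J.

5330 J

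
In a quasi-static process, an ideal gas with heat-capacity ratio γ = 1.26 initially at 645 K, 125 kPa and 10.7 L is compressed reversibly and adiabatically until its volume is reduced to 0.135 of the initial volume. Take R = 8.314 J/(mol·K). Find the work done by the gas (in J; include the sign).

-3510 J

n = P₁V₁/(RT₁) = 125×10.7/(8.314×645) = 0.249 mol.
Adiabatic: TV^(γ−1) = const ⇒ T₂ = 645×(7.41)^0.260 = 1090 K; PV^γ = const ⇒ P₂ = 1560 kPa.
ΔU = nCvΔT = 0.249×32.0×(1090−645) = 3510 J.
Q = 0 for an adiabatic process, so W = −ΔU = -3510 J.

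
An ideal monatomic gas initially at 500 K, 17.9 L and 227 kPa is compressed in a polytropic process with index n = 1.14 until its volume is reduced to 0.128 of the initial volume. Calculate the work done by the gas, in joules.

-9680 J

n = P₁V₁/(RT₁) = 227×17.9/(8.314×500) = 0.977 mol.
Polytropic n=1.14: T₂ = T₁(V₁/V₂)^(n−1) = 500×(7.81)^0.14 = 667 K; P₂ = P₁(V₁/V₂)^n = 2360 kPa.
W = (P₁V₁−P₂V₂)/(n−1) = (227×17.9−2360×2.29)/0.14 = -9680 J.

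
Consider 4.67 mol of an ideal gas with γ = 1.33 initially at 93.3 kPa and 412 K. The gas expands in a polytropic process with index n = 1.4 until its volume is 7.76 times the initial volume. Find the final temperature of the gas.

182 K

V₁ = nRT₁/P₁ = 4.67×8.314×412/93.3 = 171 L.
Polytropic n=1.4: T₂ = T₁(V₁/V₂)^(n−1) = 412×(0.129)^0.40 = 182 K; P₂ = P₁(V₁/V₂)^n = 5.30 kPa.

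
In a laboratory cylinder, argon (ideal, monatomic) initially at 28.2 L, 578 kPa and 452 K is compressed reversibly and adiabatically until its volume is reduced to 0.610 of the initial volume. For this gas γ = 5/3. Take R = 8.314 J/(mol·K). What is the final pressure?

1320 kPa

Adiabatic: TV^(γ−1) = const ⇒ T₂ = 452×(1.64)^0.667 = 628 K; PV^γ = const ⇒ P₂ = 1320 kPa.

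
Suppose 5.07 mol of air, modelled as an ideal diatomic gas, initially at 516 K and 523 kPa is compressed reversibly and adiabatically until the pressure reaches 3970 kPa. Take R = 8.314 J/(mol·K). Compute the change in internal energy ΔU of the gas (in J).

42700 J

V₁ = nRT₁/P₁ = 5.07×8.314×516/523 = 41.6 L.
Adiabatic: T₂/T₁ = (P₂/P₁)^((γ−1)/γ) ⇒ T₂ = 516×(7.59)^0.286 = 921 K; V₂ = 9.78 L.
For an ideal gas ΔU = nCvΔT with Cv = (5/2)R = 20.8 J/(mol·K).
ΔU = 5.07×20.8×(921−516) = 42700 J.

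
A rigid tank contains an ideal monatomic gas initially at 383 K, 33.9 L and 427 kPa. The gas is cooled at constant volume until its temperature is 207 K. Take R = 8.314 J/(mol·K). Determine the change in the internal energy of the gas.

n = P₁V₁/(RT₁) = 427×33.9/(8.314×383) = 4.55 mol.
Isochoric: V stays 33.9 L; P/T = const ⇒ T₂ = 207 K, P₂ = 231 kPa.
For an ideal gas ΔU = nCvΔT with Cv = (3/2)R = 12.5 J/(mol·K).
ΔU = 4.55×12.5×(207−383) = -9980 J.

-9980 J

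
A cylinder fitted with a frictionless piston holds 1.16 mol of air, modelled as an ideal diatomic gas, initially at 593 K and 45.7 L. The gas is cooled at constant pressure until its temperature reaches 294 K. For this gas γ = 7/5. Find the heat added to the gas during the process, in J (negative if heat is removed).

P₁ = nRT₁/V₁ = 1.16×8.314×593/45.7 = 125 kPa.
Isobaric: P stays 125 kPa; V/T = const ⇒ T₂ = 294 K, V₂ = 22.7 L.
W = PΔV = 125×(22.7−45.7) kPa·L = -2880 J.
ΔU = nCvΔT = 1.16×20.8×(294−593) = -7210 J.
Q = ΔU + W = nCpΔT = -10100 J.

-10100 J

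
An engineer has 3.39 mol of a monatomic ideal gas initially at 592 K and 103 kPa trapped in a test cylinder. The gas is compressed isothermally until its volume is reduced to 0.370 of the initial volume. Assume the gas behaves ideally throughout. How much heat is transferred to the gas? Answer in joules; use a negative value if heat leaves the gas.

V₁ = nRT₁/P₁ = 3.39×8.314×592/103 = 162 L.
Isothermal: T stays 592 K; PV = const ⇒ V₂ = 59.9 L, P₂ = 278 kPa.
ΔU = 0 (ideal gas, T constant).
W = nRT ln(V₂/V₁) = 3.39×8.314×592×ln(0.370) = -16600 J.
Q = ΔU + W = -16600 J.

-16600 J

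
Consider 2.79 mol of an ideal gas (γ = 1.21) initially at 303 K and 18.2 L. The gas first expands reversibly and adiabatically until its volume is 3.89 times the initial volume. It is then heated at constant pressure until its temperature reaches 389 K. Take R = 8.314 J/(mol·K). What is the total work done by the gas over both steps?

12000 J

P₁ = nRT₁/V₁ = 2.79×8.314×303/18.2 = 386 kPa.
Step 1 — Adiabatic: TV^(γ−1) = const ⇒ T₂ = 303×(0.257)^0.210 = 228 K; PV^γ = const ⇒ P₂ = 74.6 kPa.
ΔU = nCvΔT = 2.79×39.6×(228−303) = -8310 J.
Q = 0 for an adiabatic process, so W = −ΔU = 8310 J.
State after step 1: P = 74.6 kPa, V = 70.8 L, T = 228 K.
Step 2 — Isobaric: P stays 74.6 kPa; V/T = const ⇒ T₂ = 389 K, V₂ = 121 L.
W = PΔV = 74.6×(121−70.8) kPa·L = 3740 J.
ΔU = nCvΔT = 2.79×39.6×(389−228) = 17800 J.
Q = ΔU + W = nCpΔT = 21500 J.
Net over both steps: W = 12000 J, Q = 21500 J, ΔU = 9500 J.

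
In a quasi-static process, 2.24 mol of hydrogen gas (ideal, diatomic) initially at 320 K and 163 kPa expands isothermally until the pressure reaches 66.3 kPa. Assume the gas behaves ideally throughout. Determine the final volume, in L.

V₁ = nRT₁/P₁ = 2.24×8.314×320/163 = 36.6 L.
Isothermal: T stays 320 K; PV = const ⇒ V₂ = 89.9 L, P₂ = 66.3 kPa.

89.9 L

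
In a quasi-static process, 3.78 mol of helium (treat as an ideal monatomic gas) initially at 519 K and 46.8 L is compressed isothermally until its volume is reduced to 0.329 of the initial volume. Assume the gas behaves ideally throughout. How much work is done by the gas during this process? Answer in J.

P₁ = nRT₁/V₁ = 3.78×8.314×519/46.8 = 349 kPa.
Isothermal: T stays 519 K; PV = const ⇒ V₂ = 15.4 L, P₂ = 1060 kPa.
W = nRT ln(V₂/V₁) = 3.78×8.314×519×ln(0.329) = -18100 J.

-18100 J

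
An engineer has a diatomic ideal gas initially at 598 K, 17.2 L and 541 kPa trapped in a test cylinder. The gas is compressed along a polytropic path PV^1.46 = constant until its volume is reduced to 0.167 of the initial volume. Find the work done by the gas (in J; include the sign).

n = P₁V₁/(RT₁) = 541×17.2/(8.314×598) = 1.87 mol.
Polytropic n=1.46: T₂ = T₁(V₁/V₂)^(n−1) = 598×(5.99)^0.46 = 1360 K; P₂ = P₁(V₁/V₂)^n = 7380 kPa.
W = (P₁V₁−P₂V₂)/(n−1) = (541×17.2−7380×2.87)/0.46 = -25900 J.

-25900 J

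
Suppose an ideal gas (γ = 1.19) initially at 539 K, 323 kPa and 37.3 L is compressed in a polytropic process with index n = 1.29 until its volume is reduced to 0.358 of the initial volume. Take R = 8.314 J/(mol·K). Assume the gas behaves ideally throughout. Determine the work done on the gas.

n = P₁V₁/(RT₁) = 323×37.3/(8.314×539) = 2.69 mol.
Polytropic n=1.29: T₂ = T₁(V₁/V₂)^(n−1) = 539×(2.79)^0.29 = 726 K; P₂ = P₁(V₁/V₂)^n = 1220 kPa.
W = (P₁V₁−P₂V₂)/(n−1) = (323×37.3−1220×13.4)/0.29 = -14400 J.
Work done on the gas = −W_by = 14400 J.

14400 J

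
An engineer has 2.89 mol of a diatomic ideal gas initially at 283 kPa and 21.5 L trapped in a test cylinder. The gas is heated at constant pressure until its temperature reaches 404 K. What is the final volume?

34.3 L

T₁ = P₁V₁/(nR) = 283×21.5/(2.89×8.314) = 253 K.
Isobaric: P stays 283 kPa; V/T = const ⇒ T₂ = 404 K, V₂ = 34.3 L.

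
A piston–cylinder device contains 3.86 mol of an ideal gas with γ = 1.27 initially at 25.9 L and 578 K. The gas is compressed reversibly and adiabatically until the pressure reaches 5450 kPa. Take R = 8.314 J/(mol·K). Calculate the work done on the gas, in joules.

P₁ = nRT₁/V₁ = 3.86×8.314×578/25.9 = 716 kPa.
Adiabatic: T₂/T₁ = (P₂/P₁)^((γ−1)/γ) ⇒ T₂ = 578×(7.61)^0.213 = 890 K; V₂ = 5.24 L.
ΔU = nCvΔT = 3.86×30.8×(890−578) = 37100 J.
Q = 0 for an adiabatic process, so W = −ΔU = -37100 J.
Work done on the gas = −W_by = 37100 J.

37100 J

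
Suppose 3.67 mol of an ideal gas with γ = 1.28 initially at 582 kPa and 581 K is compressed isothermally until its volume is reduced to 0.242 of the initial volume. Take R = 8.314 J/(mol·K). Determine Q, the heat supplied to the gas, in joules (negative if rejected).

-25200 J

V₁ = nRT₁/P₁ = 3.67×8.314×581/582 = 30.5 L.
Isothermal: T stays 581 K; PV = const ⇒ V₂ = 7.37 L, P₂ = 2400 kPa.
ΔU = 0 (ideal gas, T constant).
W = nRT ln(V₂/V₁) = 3.67×8.314×581×ln(0.242) = -25200 J.
Q = ΔU + W = -25200 J.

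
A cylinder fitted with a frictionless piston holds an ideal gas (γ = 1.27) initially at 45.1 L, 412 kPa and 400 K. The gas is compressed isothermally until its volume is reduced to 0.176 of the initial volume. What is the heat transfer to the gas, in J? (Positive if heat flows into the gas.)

n = P₁V₁/(RT₁) = 412×45.1/(8.314×400) = 5.59 mol.
Isothermal: T stays 400 K; PV = const ⇒ V₂ = 7.94 L, P₂ = 2340 kPa.
ΔU = 0 (ideal gas, T constant).
W = nRT ln(V₂/V₁) = 5.59×8.314×400×ln(0.176) = -32300 J.
Q = ΔU + W = -32300 J.

-32300 J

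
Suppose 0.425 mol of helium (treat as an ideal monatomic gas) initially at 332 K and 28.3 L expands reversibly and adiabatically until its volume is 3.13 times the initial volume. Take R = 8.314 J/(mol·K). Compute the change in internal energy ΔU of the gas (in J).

-937 J

P₁ = nRT₁/V₁ = 0.425×8.314×332/28.3 = 41.5 kPa.
Adiabatic: TV^(γ−1) = const ⇒ T₂ = 332×(0.319)^0.667 = 155 K; PV^γ = const ⇒ P₂ = 6.19 kPa.
For an ideal gas ΔU = nCvΔT with Cv = (3/2)R = 12.5 J/(mol·K).
ΔU = 0.425×12.5×(155−332) = -937 J.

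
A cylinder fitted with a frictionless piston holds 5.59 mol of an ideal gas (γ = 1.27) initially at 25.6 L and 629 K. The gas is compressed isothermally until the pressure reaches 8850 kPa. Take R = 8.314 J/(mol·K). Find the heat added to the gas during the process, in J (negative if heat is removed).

-59900 J

P₁ = nRT₁/V₁ = 5.59×8.314×629/25.6 = 1140 kPa.
Isothermal: T stays 629 K; PV = const ⇒ V₂ = 3.30 L, P₂ = 8850 kPa.
ΔU = 0 (ideal gas, T constant).
W = nRT ln(V₂/V₁) = 5.59×8.314×629×ln(0.129) = -59900 J.
Q = ΔU + W = -59900 J.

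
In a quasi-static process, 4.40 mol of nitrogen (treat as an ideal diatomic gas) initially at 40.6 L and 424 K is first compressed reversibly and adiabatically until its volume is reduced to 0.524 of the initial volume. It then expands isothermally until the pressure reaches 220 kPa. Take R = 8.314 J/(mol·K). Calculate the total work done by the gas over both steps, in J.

17800 J

P₁ = nRT₁/V₁ = 4.40×8.314×424/40.6 = 382 kPa.
Step 1 — Adiabatic: TV^(γ−1) = const ⇒ T₂ = 424×(1.91)^0.400 = 549 K; PV^γ = const ⇒ P₂ = 944 kPa.
ΔU = nCvΔT = 4.40×20.8×(549−424) = 11400 J.
Q = 0 for an adiabatic process, so W = −ΔU = -11400 J.
State after step 1: P = 944 kPa, V = 21.3 L, T = 549 K.
Step 2 — Isothermal: T stays 549 K; PV = const ⇒ V₂ = 91.3 L, P₂ = 220 kPa.
ΔU = 0 (ideal gas, T constant).
W = nRT ln(V₂/V₁) = 4.40×8.314×549×ln(4.29) = 29300 J.
Q = ΔU + W = 29300 J.
Net over both steps: W = 17800 J, Q = 29300 J, ΔU = 11400 J.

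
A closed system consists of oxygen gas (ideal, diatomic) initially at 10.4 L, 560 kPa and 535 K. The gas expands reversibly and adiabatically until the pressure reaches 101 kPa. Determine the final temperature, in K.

Adiabatic: T₂/T₁ = (P₂/P₁)^((γ−1)/γ) ⇒ T₂ = 535×(0.180)^0.286 = 328 K; V₂ = 35.3 L.

328 K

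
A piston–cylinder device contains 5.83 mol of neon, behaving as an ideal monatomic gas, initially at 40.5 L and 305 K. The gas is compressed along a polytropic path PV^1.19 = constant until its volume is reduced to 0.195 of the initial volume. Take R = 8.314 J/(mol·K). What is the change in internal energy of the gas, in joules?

P₁ = nRT₁/V₁ = 5.83×8.314×305/40.5 = 365 kPa.
Polytropic n=1.19: T₂ = T₁(V₁/V₂)^(n−1) = 305×(5.13)^0.19 = 416 K; P₂ = P₁(V₁/V₂)^n = 2550 kPa.
For an ideal gas ΔU = nCvΔT with Cv = (3/2)R = 12.5 J/(mol·K).
ΔU = 5.83×12.5×(416−305) = 8080 J.

8080 J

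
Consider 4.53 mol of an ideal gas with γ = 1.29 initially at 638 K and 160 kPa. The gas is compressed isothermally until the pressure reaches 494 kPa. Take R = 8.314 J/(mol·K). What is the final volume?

48.6 L

V₁ = nRT₁/P₁ = 4.53×8.314×638/160 = 150 L.
Isothermal: T stays 638 K; PV = const ⇒ V₂ = 48.6 L, P₂ = 494 kPa.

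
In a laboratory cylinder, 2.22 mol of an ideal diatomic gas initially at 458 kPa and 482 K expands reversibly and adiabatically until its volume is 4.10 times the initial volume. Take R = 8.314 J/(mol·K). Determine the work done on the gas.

-9590 J

V₁ = nRT₁/P₁ = 2.22×8.314×482/458 = 19.4 L.
Adiabatic: TV^(γ−1) = const ⇒ T₂ = 482×(0.244)^0.400 = 274 K; PV^γ = const ⇒ P₂ = 63.5 kPa.
ΔU = nCvΔT = 2.22×20.8×(274−482) = -9590 J.
Q = 0 for an adiabatic process, so W = −ΔU = 9590 J.
Work done on the gas = −W_by = -9590 J.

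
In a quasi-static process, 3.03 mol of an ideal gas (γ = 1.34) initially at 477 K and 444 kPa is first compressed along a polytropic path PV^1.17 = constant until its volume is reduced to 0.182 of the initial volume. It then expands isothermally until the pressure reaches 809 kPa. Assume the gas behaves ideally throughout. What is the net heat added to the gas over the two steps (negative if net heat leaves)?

10500 J

V₁ = nRT₁/P₁ = 3.03×8.314×477/444 = 27.1 L.
Step 1 — Polytropic n=1.17: T₂ = T₁(V₁/V₂)^(n−1) = 477×(5.49)^0.17 = 637 K; P₂ = P₁(V₁/V₂)^n = 3260 kPa.
W = (P₁V₁−P₂V₂)/(n−1) = (444×27.1−3260×4.93)/0.17 = -23700 J.
ΔU = nCvΔT = 3.03×24.5×(637−477) = 11900 J.
Q = ΔU + W = -11900 J.
State after step 1: P = 3260 kPa, V = 4.93 L, T = 637 K.
Step 2 — Isothermal: T stays 637 K; PV = const ⇒ V₂ = 19.8 L, P₂ = 809 kPa.
ΔU = 0 (ideal gas, T constant).
W = nRT ln(V₂/V₁) = 3.03×8.314×637×ln(4.03) = 22400 J.
Q = ΔU + W = 22400 J.
Net over both steps: W = -1380 J, Q = 10500 J, ΔU = 11900 J.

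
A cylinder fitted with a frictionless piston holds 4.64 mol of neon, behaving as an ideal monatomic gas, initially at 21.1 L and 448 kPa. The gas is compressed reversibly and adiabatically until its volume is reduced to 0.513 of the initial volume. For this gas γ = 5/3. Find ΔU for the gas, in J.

T₁ = P₁V₁/(nR) = 448×21.1/(4.64×8.314) = 245 K.
Adiabatic: TV^(γ−1) = const ⇒ T₂ = 245×(1.95)^0.667 = 382 K; PV^γ = const ⇒ P₂ = 1360 kPa.
For an ideal gas ΔU = nCvΔT with Cv = (3/2)R = 12.5 J/(mol·K).
ΔU = 4.64×12.5×(382−245) = 7950 J.

7950 J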